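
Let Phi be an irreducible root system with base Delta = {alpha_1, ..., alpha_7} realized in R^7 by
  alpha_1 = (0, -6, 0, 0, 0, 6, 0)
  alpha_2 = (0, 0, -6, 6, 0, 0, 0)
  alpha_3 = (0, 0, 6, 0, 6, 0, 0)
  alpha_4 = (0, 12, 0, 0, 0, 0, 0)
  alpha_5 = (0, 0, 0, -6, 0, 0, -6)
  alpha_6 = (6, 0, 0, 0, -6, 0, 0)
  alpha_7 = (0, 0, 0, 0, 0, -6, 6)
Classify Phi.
C_7 (sp(14))

Compute the Cartan integers a_ij = 2(alpha_i, alpha_j)/(alpha_j, alpha_j); the resulting 7x7 Cartan matrix is
[[2, 0, 0, -1, 0, 0, -1], [0, 2, -1, 0, -1, 0, 0], [0, -1, 2, 0, 0, -1, 0], [-2, 0, 0, 2, 0, 0, 0], [0, -1, 0, 0, 2, 0, -1], [0, 0, -1, 0, 0, 2, 0], [-1, 0, 0, 0, -1, 0, 2]].
The roots have two lengths (squared-length ratio 2:1); the short ones are alpha_{1,2,3,5,6,7}. The associated Dynkin diagram is a chain of 7 nodes with a double edge at one end; the terminal node there is the unique long simple root (C_7), so the type is C_7 (the algebra sp(14)).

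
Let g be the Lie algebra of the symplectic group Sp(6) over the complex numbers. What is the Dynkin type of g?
This is sp(6), which has dimension 6(6+1)/2 = 21 and rank 6/2 = 3. In the classification of classical Lie algebras, the symplectic algebra sp(2n) has type C_n; here n = 3, so the Dynkin diagram is a chain of 3 nodes with a double edge at one end; the terminal node there is the unique long simple root (C_3). Hence the type is C_3.

C_3 (sp(6))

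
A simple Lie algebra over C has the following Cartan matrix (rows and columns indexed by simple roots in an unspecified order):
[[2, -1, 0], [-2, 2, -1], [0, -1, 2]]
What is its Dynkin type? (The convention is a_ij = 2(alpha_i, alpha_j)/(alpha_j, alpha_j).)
type B_3

The matrix has rank 3 with 2's on the diagonal. Reading the off-diagonal entries as Dynkin edges (a single edge where a_ij = a_ji = -1; a double or triple edge where a_ij * a_ji = 2 or 3), the diagram is a chain of 3 nodes with a double edge at one end; the terminal node there is the unique short simple root (B_3). One simple-root ordering that puts it in standard form is (alpha_3, alpha_2, alpha_1). So the algebra is type B_3, i.e. so(7).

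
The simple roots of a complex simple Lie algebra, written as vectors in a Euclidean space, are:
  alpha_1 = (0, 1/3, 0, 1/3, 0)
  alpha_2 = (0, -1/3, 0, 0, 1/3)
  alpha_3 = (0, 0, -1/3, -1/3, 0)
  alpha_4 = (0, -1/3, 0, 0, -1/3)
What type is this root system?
Compute the Cartan integers a_ij = 2(alpha_i, alpha_j)/(alpha_j, alpha_j); the resulting 4x4 Cartan matrix is
[[2, -1, -1, -1], [-1, 2, 0, 0], [-1, 0, 2, 0], [-1, 0, 0, 2]].
All simple roots have the same length, so the diagram is simply laced. The associated Dynkin diagram is a chain of 2 nodes with a fork of two nodes at one end (D_4), so the type is D_4 (the algebra so(8)).

D_4 (so(8))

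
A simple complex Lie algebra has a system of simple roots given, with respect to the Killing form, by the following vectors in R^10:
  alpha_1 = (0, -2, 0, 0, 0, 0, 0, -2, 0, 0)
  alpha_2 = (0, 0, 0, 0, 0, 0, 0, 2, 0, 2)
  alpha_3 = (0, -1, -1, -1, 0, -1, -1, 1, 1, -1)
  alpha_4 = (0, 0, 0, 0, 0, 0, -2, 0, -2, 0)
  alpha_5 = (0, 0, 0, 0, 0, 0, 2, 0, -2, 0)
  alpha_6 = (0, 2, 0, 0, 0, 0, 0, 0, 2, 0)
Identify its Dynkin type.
E6

Compute the Cartan integers a_ij = 2(alpha_i, alpha_j)/(alpha_j, alpha_j); the resulting 6x6 Cartan matrix is
[[2, -1, 0, 0, 0, -1], [-1, 2, 0, 0, 0, 0], [0, 0, 2, 0, -1, 0], [0, 0, 0, 2, 0, -1], [0, 0, -1, 0, 2, -1], [-1, 0, 0, -1, -1, 2]].
All simple roots have the same length, so the diagram is simply laced. The associated Dynkin diagram is a chain of 5 nodes with one extra node attached to the third node from one end (E_6), so the type is E_6.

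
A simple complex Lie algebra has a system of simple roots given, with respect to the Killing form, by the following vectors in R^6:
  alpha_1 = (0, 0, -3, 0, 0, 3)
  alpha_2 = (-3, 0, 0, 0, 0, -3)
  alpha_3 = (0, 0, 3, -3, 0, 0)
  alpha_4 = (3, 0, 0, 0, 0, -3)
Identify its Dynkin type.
D_4

Compute the Cartan integers a_ij = 2(alpha_i, alpha_j)/(alpha_j, alpha_j); the resulting 4x4 Cartan matrix is
[[2, -1, -1, -1], [-1, 2, 0, 0], [-1, 0, 2, 0], [-1, 0, 0, 2]].
All simple roots have the same length, so the diagram is simply laced. The associated Dynkin diagram is a chain of 2 nodes with a fork of two nodes at one end (D_4), so the type is D_4 (the algebra so(8)).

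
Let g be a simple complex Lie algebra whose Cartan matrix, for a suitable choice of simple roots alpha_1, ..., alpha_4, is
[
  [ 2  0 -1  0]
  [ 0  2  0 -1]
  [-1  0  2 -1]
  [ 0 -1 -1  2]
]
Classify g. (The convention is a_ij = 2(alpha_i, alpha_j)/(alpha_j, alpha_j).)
The matrix has rank 4 with 2's on the diagonal. Reading the off-diagonal entries as Dynkin edges (a single edge where a_ij = a_ji = -1; a double or triple edge where a_ij * a_ji = 2 or 3), the diagram is a chain of 4 nodes with single edges (A_4). One simple-root ordering that puts it in standard form is (alpha_1, alpha_3, alpha_4, alpha_2). So the algebra is type A_4, i.e. sl(5).

A4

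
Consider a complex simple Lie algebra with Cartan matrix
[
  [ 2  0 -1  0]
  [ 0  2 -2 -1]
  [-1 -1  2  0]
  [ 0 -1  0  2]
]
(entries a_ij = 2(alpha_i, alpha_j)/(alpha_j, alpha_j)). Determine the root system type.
The matrix has rank 4 with 2's on the diagonal. Reading the off-diagonal entries as Dynkin edges (a single edge where a_ij = a_ji = -1; a double or triple edge where a_ij * a_ji = 2 or 3), the diagram is a chain of 4 nodes with a double edge between the middle two (F_4). One simple-root ordering that puts it in standard form is (alpha_4, alpha_2, alpha_3, alpha_1). So the algebra is type F_4.

F4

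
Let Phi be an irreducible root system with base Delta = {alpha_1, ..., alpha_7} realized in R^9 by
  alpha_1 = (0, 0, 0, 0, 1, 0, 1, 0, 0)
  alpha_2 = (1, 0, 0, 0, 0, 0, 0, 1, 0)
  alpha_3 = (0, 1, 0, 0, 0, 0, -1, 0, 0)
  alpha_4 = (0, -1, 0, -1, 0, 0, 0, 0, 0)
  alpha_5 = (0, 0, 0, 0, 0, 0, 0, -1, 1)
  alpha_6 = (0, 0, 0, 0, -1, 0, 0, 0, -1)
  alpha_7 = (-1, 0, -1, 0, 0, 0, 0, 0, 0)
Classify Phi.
Compute the Cartan integers a_ij = 2(alpha_i, alpha_j)/(alpha_j, alpha_j); the resulting 7x7 Cartan matrix is
[[2, 0, -1, 0, 0, -1, 0], [0, 2, 0, 0, -1, 0, -1], [-1, 0, 2, -1, 0, 0, 0], [0, 0, -1, 2, 0, 0, 0], [0, -1, 0, 0, 2, -1, 0], [-1, 0, 0, 0, -1, 2, 0], [0, -1, 0, 0, 0, 0, 2]].
All simple roots have the same length, so the diagram is simply laced. The associated Dynkin diagram is a chain of 7 nodes with single edges (A_7), so the type is A_7 (the algebra sl(8)).

A7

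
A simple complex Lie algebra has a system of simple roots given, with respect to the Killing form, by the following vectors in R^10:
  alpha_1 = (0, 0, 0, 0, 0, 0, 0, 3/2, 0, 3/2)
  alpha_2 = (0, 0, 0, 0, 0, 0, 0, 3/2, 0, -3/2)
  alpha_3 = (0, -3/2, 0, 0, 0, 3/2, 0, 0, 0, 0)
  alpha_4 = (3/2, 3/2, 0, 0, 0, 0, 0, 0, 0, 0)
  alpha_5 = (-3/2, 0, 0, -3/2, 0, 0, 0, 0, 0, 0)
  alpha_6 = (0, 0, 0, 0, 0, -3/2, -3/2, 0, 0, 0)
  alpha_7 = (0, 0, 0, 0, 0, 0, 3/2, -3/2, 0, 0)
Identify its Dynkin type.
Compute the Cartan integers a_ij = 2(alpha_i, alpha_j)/(alpha_j, alpha_j); the resulting 7x7 Cartan matrix is
[[2, 0, 0, 0, 0, 0, -1], [0, 2, 0, 0, 0, 0, -1], [0, 0, 2, -1, 0, -1, 0], [0, 0, -1, 2, -1, 0, 0], [0, 0, 0, -1, 2, 0, 0], [0, 0, -1, 0, 0, 2, -1], [-1, -1, 0, 0, 0, -1, 2]].
All simple roots have the same length, so the diagram is simply laced. The associated Dynkin diagram is a chain of 5 nodes with a fork of two nodes at one end (D_7), so the type is D_7 (the algebra so(14)).

type D_7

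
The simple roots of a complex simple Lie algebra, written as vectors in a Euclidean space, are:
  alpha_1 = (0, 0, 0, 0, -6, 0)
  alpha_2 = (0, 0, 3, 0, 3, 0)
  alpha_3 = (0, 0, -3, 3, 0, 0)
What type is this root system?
C_3 (sp(6))

Compute the Cartan integers a_ij = 2(alpha_i, alpha_j)/(alpha_j, alpha_j); the resulting 3x3 Cartan matrix is
[[2, -2, 0], [-1, 2, -1], [0, -1, 2]].
The roots have two lengths (squared-length ratio 2:1); the short ones are alpha_{2,3}. The associated Dynkin diagram is a chain of 3 nodes with a double edge at one end; the terminal node there is the unique long simple root (C_3), so the type is C_3 (the algebra sp(6)).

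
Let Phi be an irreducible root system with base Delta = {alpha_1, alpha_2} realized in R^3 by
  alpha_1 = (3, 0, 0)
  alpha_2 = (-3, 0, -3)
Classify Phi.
B_2 (so(5))

Compute the Cartan integers a_ij = 2(alpha_i, alpha_j)/(alpha_j, alpha_j); the resulting 2x2 Cartan matrix is
[[2, -1], [-2, 2]].
The roots have two lengths (squared-length ratio 2:1); the short ones are alpha_{1}. The associated Dynkin diagram is a chain of 2 nodes with a double edge at one end; the terminal node there is the unique short simple root (B_2), so the type is B_2 (the algebra so(5)).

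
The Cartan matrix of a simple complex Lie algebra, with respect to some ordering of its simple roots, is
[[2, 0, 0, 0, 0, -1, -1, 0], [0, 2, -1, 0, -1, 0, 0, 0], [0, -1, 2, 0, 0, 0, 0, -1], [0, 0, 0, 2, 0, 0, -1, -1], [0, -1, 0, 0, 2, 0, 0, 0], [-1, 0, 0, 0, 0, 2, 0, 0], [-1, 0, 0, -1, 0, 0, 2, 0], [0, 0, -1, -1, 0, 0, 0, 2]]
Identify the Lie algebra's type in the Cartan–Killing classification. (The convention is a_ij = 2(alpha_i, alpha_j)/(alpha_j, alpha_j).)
The matrix has rank 8 with 2's on the diagonal. Reading the off-diagonal entries as Dynkin edges (a single edge where a_ij = a_ji = -1; a double or triple edge where a_ij * a_ji = 2 or 3), the diagram is a chain of 8 nodes with single edges (A_8). One simple-root ordering that puts it in standard form is (alpha_6, alpha_1, alpha_7, alpha_4, alpha_8, alpha_3, alpha_2, alpha_5). So the algebra is type A_8, i.e. sl(9).

A_8 (sl(9))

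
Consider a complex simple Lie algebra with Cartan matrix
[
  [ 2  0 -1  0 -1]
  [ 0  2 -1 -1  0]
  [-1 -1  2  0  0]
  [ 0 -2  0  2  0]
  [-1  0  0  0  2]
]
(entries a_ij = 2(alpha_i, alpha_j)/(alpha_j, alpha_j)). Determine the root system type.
The matrix has rank 5 with 2's on the diagonal. Reading the off-diagonal entries as Dynkin edges (a single edge where a_ij = a_ji = -1; a double or triple edge where a_ij * a_ji = 2 or 3), the diagram is a chain of 5 nodes with a double edge at one end; the terminal node there is the unique long simple root (C_5). One simple-root ordering that puts it in standard form is (alpha_5, alpha_1, alpha_3, alpha_2, alpha_4). So the algebra is type C_5, i.e. sp(10).

type C_5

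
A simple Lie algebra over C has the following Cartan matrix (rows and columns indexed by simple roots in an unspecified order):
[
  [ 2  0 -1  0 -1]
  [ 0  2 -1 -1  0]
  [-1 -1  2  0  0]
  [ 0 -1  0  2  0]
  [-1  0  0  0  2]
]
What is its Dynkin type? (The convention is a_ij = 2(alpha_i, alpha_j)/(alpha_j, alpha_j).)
type A_5

The matrix has rank 5 with 2's on the diagonal. Reading the off-diagonal entries as Dynkin edges (a single edge where a_ij = a_ji = -1; a double or triple edge where a_ij * a_ji = 2 or 3), the diagram is a chain of 5 nodes with single edges (A_5). One simple-root ordering that puts it in standard form is (alpha_5, alpha_1, alpha_3, alpha_2, alpha_4). So the algebra is type A_5, i.e. sl(6).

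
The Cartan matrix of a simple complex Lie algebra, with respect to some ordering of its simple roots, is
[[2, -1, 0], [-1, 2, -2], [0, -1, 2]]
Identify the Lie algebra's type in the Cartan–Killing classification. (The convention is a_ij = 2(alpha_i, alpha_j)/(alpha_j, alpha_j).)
type B_3

The matrix has rank 3 with 2's on the diagonal. Reading the off-diagonal entries as Dynkin edges (a single edge where a_ij = a_ji = -1; a double or triple edge where a_ij * a_ji = 2 or 3), the diagram is a chain of 3 nodes with a double edge at one end; the terminal node there is the unique short simple root (B_3). One simple-root ordering that puts it in standard form is (alpha_1, alpha_2, alpha_3). So the algebra is type B_3, i.e. so(7).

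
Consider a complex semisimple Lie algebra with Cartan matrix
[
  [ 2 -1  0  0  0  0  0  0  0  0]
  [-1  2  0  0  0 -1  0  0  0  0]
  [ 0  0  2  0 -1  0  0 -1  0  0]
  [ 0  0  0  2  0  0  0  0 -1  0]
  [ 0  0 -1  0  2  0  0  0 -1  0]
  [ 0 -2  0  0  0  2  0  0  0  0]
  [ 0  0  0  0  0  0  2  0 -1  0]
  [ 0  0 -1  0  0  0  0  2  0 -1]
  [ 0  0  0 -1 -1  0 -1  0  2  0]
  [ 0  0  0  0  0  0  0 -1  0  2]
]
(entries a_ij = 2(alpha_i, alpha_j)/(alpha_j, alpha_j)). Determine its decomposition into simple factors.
The diagram associated to this matrix has two connected components: the simple roots {alpha_1, alpha_2, alpha_6} form a chain of 3 nodes with a double edge at one end; the terminal node there is the unique long simple root (C_3), and {alpha_3, alpha_4, alpha_5, alpha_7, alpha_8, alpha_9, alpha_10} form a chain of 5 nodes with a fork of two nodes at one end (D_7). A semisimple Lie algebra decomposes uniquely as the direct sum of simple ideals, one per connected component of its Dynkin diagram, so g ≅ C_3 ⊕ D_7 (dimension 21 + 91 = 112).

type C_3 + type D_7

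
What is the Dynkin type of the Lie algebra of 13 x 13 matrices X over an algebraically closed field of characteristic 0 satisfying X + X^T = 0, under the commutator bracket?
This is so(13) with 13 odd, which has dimension 13(13-1)/2 = 78 and rank (13-1)/2 = 6. In the classification of classical Lie algebras, the orthogonal algebra so(2n+1) in an odd number of variables has type B_n; here n = 6, so the Dynkin diagram is a chain of 6 nodes with a double edge at one end; the terminal node there is the unique short simple root (B_6). Hence the type is B_6.

B_6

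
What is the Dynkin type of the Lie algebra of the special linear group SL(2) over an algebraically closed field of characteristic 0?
type A_1

This is sl(2), which has dimension 2^2 - 1 = 3 and rank 2 - 1 = 1 (a Cartan subalgebra is the diagonal traceless matrices). In the classification of classical Lie algebras, the special linear algebra sl(n+1) has type A_n; here n = 1, so the Dynkin diagram is a chain of 1 nodes with single edges (A_1). Hence the type is A_1.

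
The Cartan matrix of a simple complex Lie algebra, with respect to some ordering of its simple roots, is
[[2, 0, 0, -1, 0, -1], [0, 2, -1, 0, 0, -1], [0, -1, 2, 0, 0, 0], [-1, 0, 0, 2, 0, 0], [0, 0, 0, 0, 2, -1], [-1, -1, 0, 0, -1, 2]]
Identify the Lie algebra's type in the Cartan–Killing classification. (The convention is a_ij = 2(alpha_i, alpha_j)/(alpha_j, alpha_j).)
E_6

The matrix has rank 6 with 2's on the diagonal. Reading the off-diagonal entries as Dynkin edges (a single edge where a_ij = a_ji = -1; a double or triple edge where a_ij * a_ji = 2 or 3), the diagram is a chain of 5 nodes with one extra node attached to the third node from one end (E_6). One simple-root ordering that puts it in standard form is (alpha_3, alpha_5, alpha_2, alpha_6, alpha_1, alpha_4). So the algebra is type E_6.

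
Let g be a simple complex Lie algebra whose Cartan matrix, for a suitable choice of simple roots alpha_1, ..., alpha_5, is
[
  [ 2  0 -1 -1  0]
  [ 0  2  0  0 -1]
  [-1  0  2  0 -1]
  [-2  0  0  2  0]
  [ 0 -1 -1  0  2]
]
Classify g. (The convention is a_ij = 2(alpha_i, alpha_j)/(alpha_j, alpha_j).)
The matrix has rank 5 with 2's on the diagonal. Reading the off-diagonal entries as Dynkin edges (a single edge where a_ij = a_ji = -1; a double or triple edge where a_ij * a_ji = 2 or 3), the diagram is a chain of 5 nodes with a double edge at one end; the terminal node there is the unique long simple root (C_5). One simple-root ordering that puts it in standard form is (alpha_2, alpha_5, alpha_3, alpha_1, alpha_4). So the algebra is type C_5, i.e. sp(10).

C_5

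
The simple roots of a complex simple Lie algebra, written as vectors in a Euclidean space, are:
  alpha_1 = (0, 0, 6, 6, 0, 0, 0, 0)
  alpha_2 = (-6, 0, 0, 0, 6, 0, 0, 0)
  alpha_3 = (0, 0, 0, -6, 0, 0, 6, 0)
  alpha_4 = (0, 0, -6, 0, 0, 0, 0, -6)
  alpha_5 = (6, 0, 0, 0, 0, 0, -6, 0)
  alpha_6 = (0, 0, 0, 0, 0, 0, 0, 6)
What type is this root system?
Compute the Cartan integers a_ij = 2(alpha_i, alpha_j)/(alpha_j, alpha_j); the resulting 6x6 Cartan matrix is
[[2, 0, -1, -1, 0, 0], [0, 2, 0, 0, -1, 0], [-1, 0, 2, 0, -1, 0], [-1, 0, 0, 2, 0, -2], [0, -1, -1, 0, 2, 0], [0, 0, 0, -1, 0, 2]].
The roots have two lengths (squared-length ratio 2:1); the short ones are alpha_{6}. The associated Dynkin diagram is a chain of 6 nodes with a double edge at one end; the terminal node there is the unique short simple root (B_6), so the type is B_6 (the algebra so(13)).

B_6 (so(13))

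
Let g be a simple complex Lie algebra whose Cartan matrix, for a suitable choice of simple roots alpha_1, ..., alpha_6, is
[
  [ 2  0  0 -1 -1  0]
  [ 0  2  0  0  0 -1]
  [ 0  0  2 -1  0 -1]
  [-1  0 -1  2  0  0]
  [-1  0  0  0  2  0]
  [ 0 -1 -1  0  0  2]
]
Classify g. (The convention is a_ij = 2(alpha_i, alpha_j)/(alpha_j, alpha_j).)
The matrix has rank 6 with 2's on the diagonal. Reading the off-diagonal entries as Dynkin edges (a single edge where a_ij = a_ji = -1; a double or triple edge where a_ij * a_ji = 2 or 3), the diagram is a chain of 6 nodes with single edges (A_6). One simple-root ordering that puts it in standard form is (alpha_5, alpha_1, alpha_4, alpha_3, alpha_6, alpha_2). So the algebra is type A_6, i.e. sl(7).

A_6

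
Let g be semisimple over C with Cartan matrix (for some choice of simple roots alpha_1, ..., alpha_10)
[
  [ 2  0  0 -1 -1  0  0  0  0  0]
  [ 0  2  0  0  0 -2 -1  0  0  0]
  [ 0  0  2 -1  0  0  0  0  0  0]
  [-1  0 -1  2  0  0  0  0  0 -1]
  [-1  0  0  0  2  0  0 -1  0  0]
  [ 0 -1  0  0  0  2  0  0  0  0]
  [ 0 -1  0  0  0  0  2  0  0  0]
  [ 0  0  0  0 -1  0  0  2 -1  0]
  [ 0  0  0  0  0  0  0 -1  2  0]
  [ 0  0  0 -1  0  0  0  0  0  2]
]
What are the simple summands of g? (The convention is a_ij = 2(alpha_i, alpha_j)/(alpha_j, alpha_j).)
The diagram associated to this matrix has two connected components: the simple roots {alpha_2, alpha_6, alpha_7} form a chain of 3 nodes with a double edge at one end; the terminal node there is the unique short simple root (B_3), and {alpha_1, alpha_3, alpha_4, alpha_5, alpha_8, alpha_9, alpha_10} form a chain of 5 nodes with a fork of two nodes at one end (D_7). A semisimple Lie algebra decomposes uniquely as the direct sum of simple ideals, one per connected component of its Dynkin diagram, so g ≅ B_3 ⊕ D_7 (dimension 21 + 91 = 112).

B_3 ⊕ D_7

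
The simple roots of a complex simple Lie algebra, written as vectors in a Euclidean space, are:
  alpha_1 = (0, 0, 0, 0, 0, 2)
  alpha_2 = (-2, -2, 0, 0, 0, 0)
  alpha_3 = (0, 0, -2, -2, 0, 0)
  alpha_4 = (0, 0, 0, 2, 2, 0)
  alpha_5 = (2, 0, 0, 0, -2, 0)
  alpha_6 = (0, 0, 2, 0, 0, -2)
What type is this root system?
Compute the Cartan integers a_ij = 2(alpha_i, alpha_j)/(alpha_j, alpha_j); the resulting 6x6 Cartan matrix is
[[2, 0, 0, 0, 0, -1], [0, 2, 0, 0, -1, 0], [0, 0, 2, -1, 0, -1], [0, 0, -1, 2, -1, 0], [0, -1, 0, -1, 2, 0], [-2, 0, -1, 0, 0, 2]].
The roots have two lengths (squared-length ratio 2:1); the short ones are alpha_{1}. The associated Dynkin diagram is a chain of 6 nodes with a double edge at one end; the terminal node there is the unique short simple root (B_6), so the type is B_6 (the algebra so(13)).

B_6 (so(13))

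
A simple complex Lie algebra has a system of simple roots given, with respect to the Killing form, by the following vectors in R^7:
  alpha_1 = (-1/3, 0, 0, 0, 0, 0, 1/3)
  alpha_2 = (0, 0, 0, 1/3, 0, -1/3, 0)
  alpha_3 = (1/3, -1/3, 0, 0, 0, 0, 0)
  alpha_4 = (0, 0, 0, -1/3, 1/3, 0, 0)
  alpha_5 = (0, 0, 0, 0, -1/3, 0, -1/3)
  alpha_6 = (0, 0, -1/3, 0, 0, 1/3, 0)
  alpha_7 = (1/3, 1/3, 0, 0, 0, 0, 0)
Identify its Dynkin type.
D_7 (so(14))

Compute the Cartan integers a_ij = 2(alpha_i, alpha_j)/(alpha_j, alpha_j); the resulting 7x7 Cartan matrix is
[[2, 0, -1, 0, -1, 0, -1], [0, 2, 0, -1, 0, -1, 0], [-1, 0, 2, 0, 0, 0, 0], [0, -1, 0, 2, -1, 0, 0], [-1, 0, 0, -1, 2, 0, 0], [0, -1, 0, 0, 0, 2, 0], [-1, 0, 0, 0, 0, 0, 2]].
All simple roots have the same length, so the diagram is simply laced. The associated Dynkin diagram is a chain of 5 nodes with a fork of two nodes at one end (D_7), so the type is D_7 (the algebra so(14)).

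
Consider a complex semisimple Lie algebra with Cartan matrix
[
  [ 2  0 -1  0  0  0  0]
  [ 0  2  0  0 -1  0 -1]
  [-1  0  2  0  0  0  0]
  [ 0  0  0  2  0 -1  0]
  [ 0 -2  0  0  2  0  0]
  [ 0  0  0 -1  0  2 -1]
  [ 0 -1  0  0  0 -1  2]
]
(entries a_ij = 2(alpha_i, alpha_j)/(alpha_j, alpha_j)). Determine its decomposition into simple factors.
A2 ⊕ C5

The diagram associated to this matrix has two connected components: the simple roots {alpha_1, alpha_3} form a chain of 2 nodes with single edges (A_2), and {alpha_2, alpha_4, alpha_5, alpha_6, alpha_7} form a chain of 5 nodes with a double edge at one end; the terminal node there is the unique long simple root (C_5). A semisimple Lie algebra decomposes uniquely as the direct sum of simple ideals, one per connected component of its Dynkin diagram, so g ≅ A_2 ⊕ C_5 (dimension 8 + 55 = 63).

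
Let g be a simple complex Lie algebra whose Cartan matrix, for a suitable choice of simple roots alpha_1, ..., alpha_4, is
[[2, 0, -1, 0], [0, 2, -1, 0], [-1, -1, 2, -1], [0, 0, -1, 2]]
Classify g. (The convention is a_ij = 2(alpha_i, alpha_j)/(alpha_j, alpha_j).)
The matrix has rank 4 with 2's on the diagonal. Reading the off-diagonal entries as Dynkin edges (a single edge where a_ij = a_ji = -1; a double or triple edge where a_ij * a_ji = 2 or 3), the diagram is a chain of 2 nodes with a fork of two nodes at one end (D_4). One simple-root ordering that puts it in standard form is (alpha_2, alpha_3, alpha_4, alpha_1). So the algebra is type D_4, i.e. so(8).

D4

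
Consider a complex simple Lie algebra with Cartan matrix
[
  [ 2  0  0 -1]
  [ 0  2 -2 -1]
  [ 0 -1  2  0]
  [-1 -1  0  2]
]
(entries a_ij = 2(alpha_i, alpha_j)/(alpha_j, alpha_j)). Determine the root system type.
B_4

The matrix has rank 4 with 2's on the diagonal. Reading the off-diagonal entries as Dynkin edges (a single edge where a_ij = a_ji = -1; a double or triple edge where a_ij * a_ji = 2 or 3), the diagram is a chain of 4 nodes with a double edge at one end; the terminal node there is the unique short simple root (B_4). One simple-root ordering that puts it in standard form is (alpha_1, alpha_4, alpha_2, alpha_3). So the algebra is type B_4, i.e. so(9).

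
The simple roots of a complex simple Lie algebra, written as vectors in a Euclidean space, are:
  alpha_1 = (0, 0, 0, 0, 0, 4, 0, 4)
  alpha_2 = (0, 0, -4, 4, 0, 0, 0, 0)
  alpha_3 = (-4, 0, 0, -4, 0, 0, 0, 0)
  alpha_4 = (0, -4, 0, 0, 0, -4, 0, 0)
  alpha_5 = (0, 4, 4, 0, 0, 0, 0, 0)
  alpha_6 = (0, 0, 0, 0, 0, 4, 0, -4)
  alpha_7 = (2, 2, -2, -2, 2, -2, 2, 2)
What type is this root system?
E7

Compute the Cartan integers a_ij = 2(alpha_i, alpha_j)/(alpha_j, alpha_j); the resulting 7x7 Cartan matrix is
[[2, 0, 0, -1, 0, 0, 0], [0, 2, -1, 0, -1, 0, 0], [0, -1, 2, 0, 0, 0, 0], [-1, 0, 0, 2, -1, -1, 0], [0, -1, 0, -1, 2, 0, 0], [0, 0, 0, -1, 0, 2, -1], [0, 0, 0, 0, 0, -1, 2]].
All simple roots have the same length, so the diagram is simply laced. The associated Dynkin diagram is a chain of 6 nodes with one extra node attached to the third node from one end (E_7), so the type is E_7.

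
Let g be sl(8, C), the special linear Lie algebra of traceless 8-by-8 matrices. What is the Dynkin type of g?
A7

This is sl(8), which has dimension 8^2 - 1 = 63 and rank 8 - 1 = 7 (a Cartan subalgebra is the diagonal traceless matrices). In the classification of classical Lie algebras, the special linear algebra sl(n+1) has type A_n; here n = 7, so the Dynkin diagram is a chain of 7 nodes with single edges (A_7). Hence the type is A_7.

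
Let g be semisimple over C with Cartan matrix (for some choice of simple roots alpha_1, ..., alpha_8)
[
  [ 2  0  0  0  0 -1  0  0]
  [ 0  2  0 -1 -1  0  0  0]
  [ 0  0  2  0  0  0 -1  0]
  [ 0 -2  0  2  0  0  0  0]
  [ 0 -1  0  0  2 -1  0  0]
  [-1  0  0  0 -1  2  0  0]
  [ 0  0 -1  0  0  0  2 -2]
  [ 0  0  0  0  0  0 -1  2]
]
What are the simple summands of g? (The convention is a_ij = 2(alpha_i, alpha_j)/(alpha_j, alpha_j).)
type B_3 ⊕ type C_5

The diagram associated to this matrix has two connected components: the simple roots {alpha_3, alpha_7, alpha_8} form a chain of 3 nodes with a double edge at one end; the terminal node there is the unique short simple root (B_3), and {alpha_1, alpha_2, alpha_4, alpha_5, alpha_6} form a chain of 5 nodes with a double edge at one end; the terminal node there is the unique long simple root (C_5). A semisimple Lie algebra decomposes uniquely as the direct sum of simple ideals, one per connected component of its Dynkin diagram, so g ≅ B_3 ⊕ C_5 (dimension 21 + 55 = 76).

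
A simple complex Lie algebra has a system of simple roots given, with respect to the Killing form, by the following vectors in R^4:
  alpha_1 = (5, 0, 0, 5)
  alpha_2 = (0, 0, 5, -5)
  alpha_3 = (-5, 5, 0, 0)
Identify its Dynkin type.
Compute the Cartan integers a_ij = 2(alpha_i, alpha_j)/(alpha_j, alpha_j); the resulting 3x3 Cartan matrix is
[[2, -1, -1], [-1, 2, 0], [-1, 0, 2]].
All simple roots have the same length, so the diagram is simply laced. The associated Dynkin diagram is a chain of 3 nodes with single edges (A_3), so the type is A_3 (the algebra sl(4)).

A_3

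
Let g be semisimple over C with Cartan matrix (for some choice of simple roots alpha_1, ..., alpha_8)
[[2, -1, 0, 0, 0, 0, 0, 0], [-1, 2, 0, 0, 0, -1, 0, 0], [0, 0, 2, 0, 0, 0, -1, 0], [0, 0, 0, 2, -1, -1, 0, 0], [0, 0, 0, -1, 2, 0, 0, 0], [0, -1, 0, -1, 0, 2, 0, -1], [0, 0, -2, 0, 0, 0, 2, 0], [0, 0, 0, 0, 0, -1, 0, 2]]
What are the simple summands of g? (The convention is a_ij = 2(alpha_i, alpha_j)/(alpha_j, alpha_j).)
The diagram associated to this matrix has two connected components: the simple roots {alpha_3, alpha_7} form a chain of 2 nodes with a double edge at one end; the terminal node there is the unique short simple root (B_2), and {alpha_1, alpha_2, alpha_4, alpha_5, alpha_6, alpha_8} form a chain of 5 nodes with one extra node attached to the third node from one end (E_6). A semisimple Lie algebra decomposes uniquely as the direct sum of simple ideals, one per connected component of its Dynkin diagram, so g ≅ B_2 ⊕ E_6 (dimension 10 + 78 = 88).

type B_2 + type E_6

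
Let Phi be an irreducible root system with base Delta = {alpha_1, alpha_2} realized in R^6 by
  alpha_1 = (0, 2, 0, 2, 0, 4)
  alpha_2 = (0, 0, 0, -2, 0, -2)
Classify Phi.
Compute the Cartan integers a_ij = 2(alpha_i, alpha_j)/(alpha_j, alpha_j); the resulting 2x2 Cartan matrix is
[[2, -3], [-1, 2]].
The roots have two lengths (squared-length ratio 3:1); the short ones are alpha_{2}. The associated Dynkin diagram is two nodes joined by a triple edge (G_2), so the type is G_2.

G_2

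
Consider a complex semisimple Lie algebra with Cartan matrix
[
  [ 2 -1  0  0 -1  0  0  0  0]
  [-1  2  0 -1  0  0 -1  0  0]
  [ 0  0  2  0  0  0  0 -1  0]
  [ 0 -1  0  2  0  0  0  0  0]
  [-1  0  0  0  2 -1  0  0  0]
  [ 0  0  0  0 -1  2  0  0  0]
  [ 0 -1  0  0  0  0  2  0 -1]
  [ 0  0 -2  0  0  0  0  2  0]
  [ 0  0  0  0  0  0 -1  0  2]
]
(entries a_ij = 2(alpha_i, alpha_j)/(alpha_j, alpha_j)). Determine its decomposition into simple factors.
B_2 (so(5)) ⊕ E_7

The diagram associated to this matrix has two connected components: the simple roots {alpha_3, alpha_8} form a chain of 2 nodes with a double edge at one end; the terminal node there is the unique short simple root (B_2), and {alpha_1, alpha_2, alpha_4, alpha_5, alpha_6, alpha_7, alpha_9} form a chain of 6 nodes with one extra node attached to the third node from one end (E_7). A semisimple Lie algebra decomposes uniquely as the direct sum of simple ideals, one per connected component of its Dynkin diagram, so g ≅ B_2 ⊕ E_7 (dimension 10 + 133 = 143).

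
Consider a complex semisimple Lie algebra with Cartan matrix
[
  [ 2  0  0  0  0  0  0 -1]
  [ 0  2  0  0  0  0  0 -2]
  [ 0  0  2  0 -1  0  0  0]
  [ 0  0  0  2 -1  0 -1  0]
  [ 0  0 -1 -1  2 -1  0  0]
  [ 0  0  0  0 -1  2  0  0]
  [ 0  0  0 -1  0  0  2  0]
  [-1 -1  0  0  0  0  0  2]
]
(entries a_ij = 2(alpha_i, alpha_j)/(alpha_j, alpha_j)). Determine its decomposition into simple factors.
The diagram associated to this matrix has two connected components: the simple roots {alpha_1, alpha_2, alpha_8} form a chain of 3 nodes with a double edge at one end; the terminal node there is the unique long simple root (C_3), and {alpha_3, alpha_4, alpha_5, alpha_6, alpha_7} form a chain of 3 nodes with a fork of two nodes at one end (D_5). A semisimple Lie algebra decomposes uniquely as the direct sum of simple ideals, one per connected component of its Dynkin diagram, so g ≅ C_3 ⊕ D_5 (dimension 21 + 45 = 66).

C_3 + D_5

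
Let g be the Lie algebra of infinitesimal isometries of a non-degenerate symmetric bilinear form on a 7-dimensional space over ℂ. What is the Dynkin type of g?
This is so(7) with 7 odd, which has dimension 7(7-1)/2 = 21 and rank (7-1)/2 = 3. In the classification of classical Lie algebras, the orthogonal algebra so(2n+1) in an odd number of variables has type B_n; here n = 3, so the Dynkin diagram is a chain of 3 nodes with a double edge at one end; the terminal node there is the unique short simple root (B_3). Hence the type is B_3.

B_3 (so(7))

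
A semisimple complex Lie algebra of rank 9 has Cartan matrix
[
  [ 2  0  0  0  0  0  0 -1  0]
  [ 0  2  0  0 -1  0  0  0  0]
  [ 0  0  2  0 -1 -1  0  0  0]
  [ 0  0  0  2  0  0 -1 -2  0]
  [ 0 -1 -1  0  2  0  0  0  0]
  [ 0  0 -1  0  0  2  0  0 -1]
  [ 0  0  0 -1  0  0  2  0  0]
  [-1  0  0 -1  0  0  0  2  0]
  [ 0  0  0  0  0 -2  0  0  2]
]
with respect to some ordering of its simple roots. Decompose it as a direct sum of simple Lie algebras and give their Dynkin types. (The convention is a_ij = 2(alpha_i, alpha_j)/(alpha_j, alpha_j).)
C_5 + F_4

The diagram associated to this matrix has two connected components: the simple roots {alpha_2, alpha_3, alpha_5, alpha_6, alpha_9} form a chain of 5 nodes with a double edge at one end; the terminal node there is the unique long simple root (C_5), and {alpha_1, alpha_4, alpha_7, alpha_8} form a chain of 4 nodes with a double edge between the middle two (F_4). A semisimple Lie algebra decomposes uniquely as the direct sum of simple ideals, one per connected component of its Dynkin diagram, so g ≅ C_5 ⊕ F_4 (dimension 55 + 52 = 107).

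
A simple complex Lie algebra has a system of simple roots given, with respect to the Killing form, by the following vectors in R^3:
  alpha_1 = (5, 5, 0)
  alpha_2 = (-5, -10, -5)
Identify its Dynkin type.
Compute the Cartan integers a_ij = 2(alpha_i, alpha_j)/(alpha_j, alpha_j); the resulting 2x2 Cartan matrix is
[[2, -1], [-3, 2]].
The roots have two lengths (squared-length ratio 3:1); the short ones are alpha_{1}. The associated Dynkin diagram is two nodes joined by a triple edge (G_2), so the type is G_2.

G_2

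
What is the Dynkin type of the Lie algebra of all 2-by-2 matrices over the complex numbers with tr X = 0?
This is sl(2), which has dimension 2^2 - 1 = 3 and rank 2 - 1 = 1 (a Cartan subalgebra is the diagonal traceless matrices). In the classification of classical Lie algebras, the special linear algebra sl(n+1) has type A_n; here n = 1, so the Dynkin diagram is a chain of 1 nodes with single edges (A_1). Hence the type is A_1.

A1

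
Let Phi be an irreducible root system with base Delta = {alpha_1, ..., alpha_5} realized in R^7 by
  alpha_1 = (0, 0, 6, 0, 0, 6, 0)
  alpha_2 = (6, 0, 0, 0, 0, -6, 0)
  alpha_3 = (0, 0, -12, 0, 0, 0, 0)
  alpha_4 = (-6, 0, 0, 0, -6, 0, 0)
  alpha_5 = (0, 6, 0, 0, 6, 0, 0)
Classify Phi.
Compute the Cartan integers a_ij = 2(alpha_i, alpha_j)/(alpha_j, alpha_j); the resulting 5x5 Cartan matrix is
[[2, -1, -1, 0, 0], [-1, 2, 0, -1, 0], [-2, 0, 2, 0, 0], [0, -1, 0, 2, -1], [0, 0, 0, -1, 2]].
The roots have two lengths (squared-length ratio 2:1); the short ones are alpha_{1,2,4,5}. The associated Dynkin diagram is a chain of 5 nodes with a double edge at one end; the terminal node there is the unique long simple root (C_5), so the type is C_5 (the algebra sp(10)).

C_5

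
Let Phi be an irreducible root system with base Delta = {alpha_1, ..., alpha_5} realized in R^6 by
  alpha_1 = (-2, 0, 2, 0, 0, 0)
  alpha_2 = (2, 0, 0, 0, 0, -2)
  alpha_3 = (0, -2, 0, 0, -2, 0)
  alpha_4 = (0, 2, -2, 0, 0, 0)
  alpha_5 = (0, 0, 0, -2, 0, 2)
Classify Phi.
Compute the Cartan integers a_ij = 2(alpha_i, alpha_j)/(alpha_j, alpha_j); the resulting 5x5 Cartan matrix is
[[2, -1, 0, -1, 0], [-1, 2, 0, 0, -1], [0, 0, 2, -1, 0], [-1, 0, -1, 2, 0], [0, -1, 0, 0, 2]].
All simple roots have the same length, so the diagram is simply laced. The associated Dynkin diagram is a chain of 5 nodes with single edges (A_5), so the type is A_5 (the algebra sl(6)).

A5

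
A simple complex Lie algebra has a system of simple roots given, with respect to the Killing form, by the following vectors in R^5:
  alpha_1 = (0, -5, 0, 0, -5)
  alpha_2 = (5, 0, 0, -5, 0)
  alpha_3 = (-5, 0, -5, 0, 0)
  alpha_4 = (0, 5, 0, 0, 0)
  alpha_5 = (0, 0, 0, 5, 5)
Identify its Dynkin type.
Compute the Cartan integers a_ij = 2(alpha_i, alpha_j)/(alpha_j, alpha_j); the resulting 5x5 Cartan matrix is
[[2, 0, 0, -2, -1], [0, 2, -1, 0, -1], [0, -1, 2, 0, 0], [-1, 0, 0, 2, 0], [-1, -1, 0, 0, 2]].
The roots have two lengths (squared-length ratio 2:1); the short ones are alpha_{4}. The associated Dynkin diagram is a chain of 5 nodes with a double edge at one end; the terminal node there is the unique short simple root (B_5), so the type is B_5 (the algebra so(11)).

B_5 (so(11))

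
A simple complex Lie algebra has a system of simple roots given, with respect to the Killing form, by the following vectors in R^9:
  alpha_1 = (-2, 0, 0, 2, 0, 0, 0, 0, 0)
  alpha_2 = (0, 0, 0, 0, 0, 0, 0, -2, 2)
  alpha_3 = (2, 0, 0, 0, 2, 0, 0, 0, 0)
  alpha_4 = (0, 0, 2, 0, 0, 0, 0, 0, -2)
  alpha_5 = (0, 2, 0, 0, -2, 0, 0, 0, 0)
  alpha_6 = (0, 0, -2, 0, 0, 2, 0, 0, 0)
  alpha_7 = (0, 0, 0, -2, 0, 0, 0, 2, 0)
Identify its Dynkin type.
A7

Compute the Cartan integers a_ij = 2(alpha_i, alpha_j)/(alpha_j, alpha_j); the resulting 7x7 Cartan matrix is
[[2, 0, -1, 0, 0, 0, -1], [0, 2, 0, -1, 0, 0, -1], [-1, 0, 2, 0, -1, 0, 0], [0, -1, 0, 2, 0, -1, 0], [0, 0, -1, 0, 2, 0, 0], [0, 0, 0, -1, 0, 2, 0], [-1, -1, 0, 0, 0, 0, 2]].
All simple roots have the same length, so the diagram is simply laced. The associated Dynkin diagram is a chain of 7 nodes with single edges (A_7), so the type is A_7 (the algebra sl(8)).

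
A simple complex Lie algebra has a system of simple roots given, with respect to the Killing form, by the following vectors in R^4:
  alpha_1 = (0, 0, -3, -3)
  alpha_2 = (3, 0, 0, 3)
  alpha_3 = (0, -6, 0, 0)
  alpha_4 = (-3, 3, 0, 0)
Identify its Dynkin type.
C_4 (sp(8))

Compute the Cartan integers a_ij = 2(alpha_i, alpha_j)/(alpha_j, alpha_j); the resulting 4x4 Cartan matrix is
[[2, -1, 0, 0], [-1, 2, 0, -1], [0, 0, 2, -2], [0, -1, -1, 2]].
The roots have two lengths (squared-length ratio 2:1); the short ones are alpha_{1,2,4}. The associated Dynkin diagram is a chain of 4 nodes with a double edge at one end; the terminal node there is the unique long simple root (C_4), so the type is C_4 (the algebra sp(8)).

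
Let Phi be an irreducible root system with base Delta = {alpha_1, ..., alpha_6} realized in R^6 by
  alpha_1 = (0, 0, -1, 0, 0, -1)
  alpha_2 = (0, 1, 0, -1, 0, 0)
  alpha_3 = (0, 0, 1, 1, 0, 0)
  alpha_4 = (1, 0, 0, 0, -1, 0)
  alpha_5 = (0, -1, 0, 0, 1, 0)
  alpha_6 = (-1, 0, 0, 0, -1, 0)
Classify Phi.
D6

Compute the Cartan integers a_ij = 2(alpha_i, alpha_j)/(alpha_j, alpha_j); the resulting 6x6 Cartan matrix is
[[2, 0, -1, 0, 0, 0], [0, 2, -1, 0, -1, 0], [-1, -1, 2, 0, 0, 0], [0, 0, 0, 2, -1, 0], [0, -1, 0, -1, 2, -1], [0, 0, 0, 0, -1, 2]].
All simple roots have the same length, so the diagram is simply laced. The associated Dynkin diagram is a chain of 4 nodes with a fork of two nodes at one end (D_6), so the type is D_6 (the algebra so(12)).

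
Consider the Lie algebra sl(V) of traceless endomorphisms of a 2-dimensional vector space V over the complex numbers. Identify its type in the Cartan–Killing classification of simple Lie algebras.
A1

This is sl(2), which has dimension 2^2 - 1 = 3 and rank 2 - 1 = 1 (a Cartan subalgebra is the diagonal traceless matrices). In the classification of classical Lie algebras, the special linear algebra sl(n+1) has type A_n; here n = 1, so the Dynkin diagram is a chain of 1 nodes with single edges (A_1). Hence the type is A_1.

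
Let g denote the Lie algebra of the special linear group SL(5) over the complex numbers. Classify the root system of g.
This is sl(5), which has dimension 5^2 - 1 = 24 and rank 5 - 1 = 4 (a Cartan subalgebra is the diagonal traceless matrices). In the classification of classical Lie algebras, the special linear algebra sl(n+1) has type A_n; here n = 4, so the Dynkin diagram is a chain of 4 nodes with single edges (A_4). Hence the type is A_4.

A_4 (sl(5))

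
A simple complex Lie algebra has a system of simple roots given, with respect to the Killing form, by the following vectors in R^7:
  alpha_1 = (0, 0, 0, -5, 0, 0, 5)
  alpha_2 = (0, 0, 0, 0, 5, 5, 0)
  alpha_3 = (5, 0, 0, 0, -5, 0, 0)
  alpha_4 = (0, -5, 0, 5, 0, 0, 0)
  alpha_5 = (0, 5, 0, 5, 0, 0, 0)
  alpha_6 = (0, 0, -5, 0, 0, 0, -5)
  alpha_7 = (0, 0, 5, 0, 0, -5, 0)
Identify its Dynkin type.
D_7 (so(14))

Compute the Cartan integers a_ij = 2(alpha_i, alpha_j)/(alpha_j, alpha_j); the resulting 7x7 Cartan matrix is
[[2, 0, 0, -1, -1, -1, 0], [0, 2, -1, 0, 0, 0, -1], [0, -1, 2, 0, 0, 0, 0], [-1, 0, 0, 2, 0, 0, 0], [-1, 0, 0, 0, 2, 0, 0], [-1, 0, 0, 0, 0, 2, -1], [0, -1, 0, 0, 0, -1, 2]].
All simple roots have the same length, so the diagram is simply laced. The associated Dynkin diagram is a chain of 5 nodes with a fork of two nodes at one end (D_7), so the type is D_7 (the algebra so(14)).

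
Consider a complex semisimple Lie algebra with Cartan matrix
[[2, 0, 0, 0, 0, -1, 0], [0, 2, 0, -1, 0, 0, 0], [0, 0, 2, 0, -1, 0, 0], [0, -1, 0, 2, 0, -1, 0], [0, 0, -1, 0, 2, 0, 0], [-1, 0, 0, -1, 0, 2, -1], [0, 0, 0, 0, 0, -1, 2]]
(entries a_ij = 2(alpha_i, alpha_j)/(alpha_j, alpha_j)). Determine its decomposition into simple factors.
A_2 (sl(3)) + D_5 (so(10))

The diagram associated to this matrix has two connected components: the simple roots {alpha_3, alpha_5} form a chain of 2 nodes with single edges (A_2), and {alpha_1, alpha_2, alpha_4, alpha_6, alpha_7} form a chain of 3 nodes with a fork of two nodes at one end (D_5). A semisimple Lie algebra decomposes uniquely as the direct sum of simple ideals, one per connected component of its Dynkin diagram, so g ≅ A_2 ⊕ D_5 (dimension 8 + 45 = 53).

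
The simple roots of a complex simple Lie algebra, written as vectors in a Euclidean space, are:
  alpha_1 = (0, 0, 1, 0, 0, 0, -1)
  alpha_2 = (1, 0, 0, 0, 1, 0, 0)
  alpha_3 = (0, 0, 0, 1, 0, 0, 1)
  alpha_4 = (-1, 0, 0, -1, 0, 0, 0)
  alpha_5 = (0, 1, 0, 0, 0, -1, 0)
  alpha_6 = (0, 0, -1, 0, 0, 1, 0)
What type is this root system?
A_6 (sl(7))

Compute the Cartan integers a_ij = 2(alpha_i, alpha_j)/(alpha_j, alpha_j); the resulting 6x6 Cartan matrix is
[[2, 0, -1, 0, 0, -1], [0, 2, 0, -1, 0, 0], [-1, 0, 2, -1, 0, 0], [0, -1, -1, 2, 0, 0], [0, 0, 0, 0, 2, -1], [-1, 0, 0, 0, -1, 2]].
All simple roots have the same length, so the diagram is simply laced. The associated Dynkin diagram is a chain of 6 nodes with single edges (A_6), so the type is A_6 (the algebra sl(7)).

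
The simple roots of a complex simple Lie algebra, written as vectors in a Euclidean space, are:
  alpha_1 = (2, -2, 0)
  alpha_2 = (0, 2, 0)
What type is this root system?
B2

Compute the Cartan integers a_ij = 2(alpha_i, alpha_j)/(alpha_j, alpha_j); the resulting 2x2 Cartan matrix is
[[2, -2], [-1, 2]].
The roots have two lengths (squared-length ratio 2:1); the short ones are alpha_{2}. The associated Dynkin diagram is a chain of 2 nodes with a double edge at one end; the terminal node there is the unique short simple root (B_2), so the type is B_2 (the algebra so(5)).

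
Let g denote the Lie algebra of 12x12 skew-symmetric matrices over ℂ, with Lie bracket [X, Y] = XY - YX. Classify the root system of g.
This is so(12) with 12 even, which has dimension 12(12-1)/2 = 66 and rank 12/2 = 6. In the classification of classical Lie algebras, the orthogonal algebra so(2n) in an even number of variables has type D_n; here n = 6, so the Dynkin diagram is a chain of 4 nodes with a fork of two nodes at one end (D_6). Hence the type is D_6.

D_6 (so(12))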